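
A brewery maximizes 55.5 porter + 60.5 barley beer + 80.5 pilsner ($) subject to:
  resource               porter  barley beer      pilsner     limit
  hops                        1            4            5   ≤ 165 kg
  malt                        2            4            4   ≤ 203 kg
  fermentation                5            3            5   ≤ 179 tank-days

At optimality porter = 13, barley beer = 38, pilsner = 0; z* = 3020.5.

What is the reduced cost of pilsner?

-7

Check each constraint at x*: hops 165/165 (tight); malt 178/203 (slack 25); fermentation 179/179 (tight).
By complementary slackness, y = 0 for the non-binding constraint.
Dual feasibility on the basic columns requires 1·y_hops + 5·y_fermentation = 55.5, 4·y_hops + 3·y_fermentation = 60.5.
This yields shadow prices y_hops = 8, y_fermentation = 9.5.
Reduced cost of pilsner: c₃ − yᵀa₃ = 80.5 − (8·5 + 9.5·5) = 80.5 − 87.5 = -7.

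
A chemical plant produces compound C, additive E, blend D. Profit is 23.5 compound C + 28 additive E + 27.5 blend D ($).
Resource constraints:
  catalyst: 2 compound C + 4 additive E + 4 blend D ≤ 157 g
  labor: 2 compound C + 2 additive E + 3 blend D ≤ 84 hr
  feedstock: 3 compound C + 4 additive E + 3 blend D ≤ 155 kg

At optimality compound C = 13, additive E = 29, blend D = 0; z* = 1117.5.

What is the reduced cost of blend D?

-1

Check each constraint at x*: catalyst 142/157 (slack 15); labor 84/84 (tight); feedstock 155/155 (tight).
Since catalyst is not tight, its dual is 0.
The binding rows give the dual system: 2·y_labor + 3·y_feedstock = 23.5 and 2·y_labor + 4·y_feedstock = 28.
This yields shadow prices y_labor = 5, y_feedstock = 4.5.
Reduced cost of blend D: c₃ − yᵀa₃ = 27.5 − (5·3 + 4.5·3) = 27.5 − 28.5 = -1.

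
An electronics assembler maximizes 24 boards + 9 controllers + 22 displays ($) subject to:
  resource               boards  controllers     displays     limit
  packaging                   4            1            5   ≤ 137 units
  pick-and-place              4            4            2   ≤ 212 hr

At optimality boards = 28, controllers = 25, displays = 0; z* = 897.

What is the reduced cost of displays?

-5

Check each constraint at x*: packaging 137/137 (tight); pick-and-place 212/212 (tight).
From A_Bᵀ y = c: 4·y_packaging + 4·y_pick-and-place = 24; 1·y_packaging + 4·y_pick-and-place = 9.
This yields shadow prices y_packaging = 5, y_pick-and-place = 1.
Reduced cost of displays: c₃ − yᵀa₃ = 22 − (5·5 + 1·2) = 22 − 27 = -5.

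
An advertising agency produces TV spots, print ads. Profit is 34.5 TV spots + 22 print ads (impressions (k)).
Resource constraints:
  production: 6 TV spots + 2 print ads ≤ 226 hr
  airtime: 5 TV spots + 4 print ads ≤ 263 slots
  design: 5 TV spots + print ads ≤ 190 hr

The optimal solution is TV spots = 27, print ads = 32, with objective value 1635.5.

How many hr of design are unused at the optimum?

design used = 5·27 + 1·32 = 167; slack = 190 − 167 = 23.

23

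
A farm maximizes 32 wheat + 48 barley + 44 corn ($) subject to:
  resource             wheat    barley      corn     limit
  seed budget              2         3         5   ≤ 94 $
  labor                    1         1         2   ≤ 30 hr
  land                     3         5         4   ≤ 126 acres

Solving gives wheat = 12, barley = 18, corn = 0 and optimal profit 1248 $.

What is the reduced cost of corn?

-4

At the optimum: seed budget uses 78 of 94 (slack = 16); labor uses 30 of 30 (binding); land uses 126 of 126 (binding).
Since seed budget is not tight, its dual is 0.
The binding rows give the dual system: 1·y_labor + 3·y_land = 32 and 1·y_labor + 5·y_land = 48.
This yields shadow prices y_labor = 8, y_land = 8.
Reduced cost of corn: c₃ − yᵀa₃ = 44 − (8·2 + 8·4) = 44 − 48 = -4.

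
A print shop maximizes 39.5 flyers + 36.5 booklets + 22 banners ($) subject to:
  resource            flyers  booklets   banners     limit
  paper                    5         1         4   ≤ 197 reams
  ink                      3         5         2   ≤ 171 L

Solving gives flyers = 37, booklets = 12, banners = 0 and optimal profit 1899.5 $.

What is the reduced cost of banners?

Both paper and ink are binding at x*.
The binding rows give the dual system: 5·y_paper + 3·y_ink = 39.5 and 1·y_paper + 5·y_ink = 36.5.
This yields shadow prices y_paper = 4, y_ink = 6.5.
Reduced cost of banners: c₃ − yᵀa₃ = 22 − (4·4 + 6.5·2) = 22 − 29 = -7.

-7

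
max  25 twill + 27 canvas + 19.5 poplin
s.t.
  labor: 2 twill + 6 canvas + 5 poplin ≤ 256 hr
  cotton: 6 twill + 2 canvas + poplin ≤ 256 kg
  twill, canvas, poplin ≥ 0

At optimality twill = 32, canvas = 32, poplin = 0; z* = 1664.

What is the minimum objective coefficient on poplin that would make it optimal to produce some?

20.5

Check each constraint at x*: labor 256/256 (tight); cotton 256/256 (tight).
The binding rows give the dual system: 2·y_labor + 6·y_cotton = 25 and 6·y_labor + 2·y_cotton = 27.
Solving: y_labor = 3.5, y_cotton = 3.
poplin enters the basis when its profit ≥ yᵀa₃ = 3.5·5 + 3·1 = 20.5.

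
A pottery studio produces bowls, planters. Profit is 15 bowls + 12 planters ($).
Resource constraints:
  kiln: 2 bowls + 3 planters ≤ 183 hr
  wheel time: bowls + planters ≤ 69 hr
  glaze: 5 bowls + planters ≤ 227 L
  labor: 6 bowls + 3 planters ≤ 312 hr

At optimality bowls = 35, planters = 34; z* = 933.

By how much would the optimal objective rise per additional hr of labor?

At the optimum: kiln uses 172 of 183 (slack = 11); wheel time uses 69 of 69 (binding); glaze uses 209 of 227 (slack = 18); labor uses 312 of 312 (binding).
Since kiln, glaze are not tight, their duals are 0.
Dual feasibility on the basic columns requires 1·y_wheel time + 6·y_labor = 15, 1·y_wheel time + 3·y_labor = 12.
Solving: y_wheel time = 9, y_labor = 1.
Shadow price of labor = 1.

1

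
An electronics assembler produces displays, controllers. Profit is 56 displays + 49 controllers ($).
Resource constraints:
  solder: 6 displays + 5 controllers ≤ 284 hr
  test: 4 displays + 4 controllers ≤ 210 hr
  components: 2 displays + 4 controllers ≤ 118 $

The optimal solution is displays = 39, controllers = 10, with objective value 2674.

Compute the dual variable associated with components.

Check each constraint at x*: solder 284/284 (tight); test 196/210 (slack 14); components 118/118 (tight).
Since test is not tight, its dual is 0.
The binding rows give the dual system: 6·y_solder + 2·y_components = 56 and 5·y_solder + 4·y_components = 49.
→ y_solder = 9 and y_components = 1.
Shadow price of components = 1.

1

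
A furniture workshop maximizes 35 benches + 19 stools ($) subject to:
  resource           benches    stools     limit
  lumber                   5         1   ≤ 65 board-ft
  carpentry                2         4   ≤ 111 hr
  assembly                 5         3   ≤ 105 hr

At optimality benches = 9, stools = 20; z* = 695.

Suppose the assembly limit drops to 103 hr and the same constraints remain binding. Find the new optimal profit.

Binding: lumber and assembly. Non-binding: carpentry (13 unused).
Since carpentry is not tight, its dual is 0.
The binding rows give the dual system: 5·y_lumber + 5·y_assembly = 35 and 1·y_lumber + 3·y_assembly = 19.
→ y_lumber = 1 and y_assembly = 6.
Δz = y_assembly·Δb = 6 × (-2) = -12, so new z* = 695 − 12 = 683.

683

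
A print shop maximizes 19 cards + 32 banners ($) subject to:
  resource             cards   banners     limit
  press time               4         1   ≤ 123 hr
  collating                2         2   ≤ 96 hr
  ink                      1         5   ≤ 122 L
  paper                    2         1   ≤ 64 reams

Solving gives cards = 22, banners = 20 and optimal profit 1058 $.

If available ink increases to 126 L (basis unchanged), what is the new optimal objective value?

At the optimum: press time uses 108 of 123 (slack = 15); collating uses 84 of 96 (slack = 12); ink uses 122 of 122 (binding); paper uses 64 of 64 (binding).
By complementary slackness, y = 0 for the non-binding constraints.
The binding rows give the dual system: 1·y_ink + 2·y_paper = 19 and 5·y_ink + 1·y_paper = 32.
→ y_ink = 5 and y_paper = 7.
Δz = y_ink·Δb = 5 × (4) = 20, so new z* = 1058 + 20 = 1078.

1078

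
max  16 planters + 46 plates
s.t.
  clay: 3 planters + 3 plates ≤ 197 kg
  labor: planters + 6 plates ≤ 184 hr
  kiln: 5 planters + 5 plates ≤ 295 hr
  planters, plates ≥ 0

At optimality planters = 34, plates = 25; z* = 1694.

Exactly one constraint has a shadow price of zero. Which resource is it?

clay

clay: 177/197 (slack 20)
labor: 184/184 (binding)
kiln: 295/295 (binding)
By complementary slackness, a constraint with positive slack has shadow price 0 → clay.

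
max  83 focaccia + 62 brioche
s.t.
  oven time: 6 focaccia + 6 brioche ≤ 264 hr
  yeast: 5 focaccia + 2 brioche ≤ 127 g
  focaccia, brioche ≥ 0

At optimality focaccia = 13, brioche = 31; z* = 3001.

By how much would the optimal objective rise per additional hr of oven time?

Check each constraint at x*: oven time 264/264 (tight); yeast 127/127 (tight).
The binding rows give the dual system: 6·y_oven time + 5·y_yeast = 83 and 6·y_oven time + 2·y_yeast = 62.
This yields shadow prices y_oven time = 8, y_yeast = 7.
Shadow price of oven time = 8.

8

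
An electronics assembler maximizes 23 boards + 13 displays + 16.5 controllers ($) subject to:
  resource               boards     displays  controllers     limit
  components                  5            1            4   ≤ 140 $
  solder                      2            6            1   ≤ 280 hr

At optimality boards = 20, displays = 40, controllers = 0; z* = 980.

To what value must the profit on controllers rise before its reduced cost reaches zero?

Check each constraint at x*: components 140/140 (tight); solder 280/280 (tight).
Dual feasibility on the basic columns requires 5·y_components + 2·y_solder = 23, 1·y_components + 6·y_solder = 13.
Solving: y_components = 4, y_solder = 1.5.
controllers enters the basis when its profit ≥ yᵀa₃ = 4·4 + 1.5·1 = 17.5.

17.5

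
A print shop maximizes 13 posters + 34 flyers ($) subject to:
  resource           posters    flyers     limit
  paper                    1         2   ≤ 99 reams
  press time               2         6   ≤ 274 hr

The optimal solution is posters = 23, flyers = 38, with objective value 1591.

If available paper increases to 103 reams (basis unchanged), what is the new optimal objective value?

1611

At the optimum: paper uses 99 of 99 (binding); press time uses 274 of 274 (binding).
The binding rows give the dual system: 1·y_paper + 2·y_press time = 13 and 2·y_paper + 6·y_press time = 34.
→ y_paper = 5 and y_press time = 4.
Δz = y_paper·Δb = 5 × (4) = 20, so new z* = 1591 + 20 = 1611.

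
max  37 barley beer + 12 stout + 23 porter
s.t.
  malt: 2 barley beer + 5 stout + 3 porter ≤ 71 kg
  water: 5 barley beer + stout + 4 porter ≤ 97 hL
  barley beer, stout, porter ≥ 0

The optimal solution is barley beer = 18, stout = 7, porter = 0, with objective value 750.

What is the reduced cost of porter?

-8

Both malt and water are binding at x*.
From A_Bᵀ y = c: 2·y_malt + 5·y_water = 37; 5·y_malt + 1·y_water = 12.
Solving: y_malt = 1, y_water = 7.
Reduced cost of porter: c₃ − yᵀa₃ = 23 − (1·3 + 7·4) = 23 − 31 = -8.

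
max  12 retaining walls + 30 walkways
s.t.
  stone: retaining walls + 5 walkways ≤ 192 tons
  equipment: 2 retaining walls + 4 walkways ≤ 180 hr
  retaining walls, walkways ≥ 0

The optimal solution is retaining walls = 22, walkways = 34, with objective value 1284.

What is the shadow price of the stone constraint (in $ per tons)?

2

At the optimum: stone uses 192 of 192 (binding); equipment uses 180 of 180 (binding).
Dual feasibility on the basic columns requires 1·y_stone + 2·y_equipment = 12, 5·y_stone + 4·y_equipment = 30.
Solving: y_stone = 2, y_equipment = 5.
Shadow price of stone = 2.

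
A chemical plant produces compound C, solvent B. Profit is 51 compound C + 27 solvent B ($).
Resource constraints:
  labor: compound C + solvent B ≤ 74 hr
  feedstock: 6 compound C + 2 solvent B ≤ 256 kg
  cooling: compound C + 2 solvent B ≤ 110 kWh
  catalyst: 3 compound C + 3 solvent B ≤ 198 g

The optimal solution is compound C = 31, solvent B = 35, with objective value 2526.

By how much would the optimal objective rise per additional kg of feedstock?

Check each constraint at x*: labor 66/74 (slack 8); feedstock 256/256 (tight); cooling 101/110 (slack 9); catalyst 198/198 (tight).
Since labor, cooling are not tight, their duals are 0.
Dual feasibility on the basic columns requires 6·y_feedstock + 3·y_catalyst = 51, 2·y_feedstock + 3·y_catalyst = 27.
Solving: y_feedstock = 6, y_catalyst = 5.
Shadow price of feedstock = 6.

6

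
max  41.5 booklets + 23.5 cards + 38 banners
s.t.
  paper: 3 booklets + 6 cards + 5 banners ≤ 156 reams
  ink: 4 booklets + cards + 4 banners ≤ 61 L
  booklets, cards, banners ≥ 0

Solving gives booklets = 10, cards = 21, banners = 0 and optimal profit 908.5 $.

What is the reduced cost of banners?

-8.5

Both paper and ink are binding at x*.
Dual feasibility on the basic columns requires 3·y_paper + 4·y_ink = 41.5, 6·y_paper + 1·y_ink = 23.5.
→ y_paper = 2.5 and y_ink = 8.5.
Reduced cost of banners: c₃ − yᵀa₃ = 38 − (2.5·5 + 8.5·4) = 38 − 46.5 = -8.5.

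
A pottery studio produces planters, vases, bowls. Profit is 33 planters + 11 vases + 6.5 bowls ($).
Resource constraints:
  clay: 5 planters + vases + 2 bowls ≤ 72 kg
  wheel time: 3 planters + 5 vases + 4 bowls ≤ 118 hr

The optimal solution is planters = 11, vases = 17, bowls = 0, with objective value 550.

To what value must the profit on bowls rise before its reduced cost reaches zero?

Both clay and wheel time are binding at x*.
The binding rows give the dual system: 5·y_clay + 3·y_wheel time = 33 and 1·y_clay + 5·y_wheel time = 11.
This yields shadow prices y_clay = 6, y_wheel time = 1.
bowls enters the basis when its profit ≥ yᵀa₃ = 6·2 + 1·4 = 16.

16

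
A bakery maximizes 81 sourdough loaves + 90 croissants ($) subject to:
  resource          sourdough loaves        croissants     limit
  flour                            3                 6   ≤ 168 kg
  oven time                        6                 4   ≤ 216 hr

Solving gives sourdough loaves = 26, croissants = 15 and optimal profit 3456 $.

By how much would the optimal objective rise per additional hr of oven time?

9

At the optimum: flour uses 168 of 168 (binding); oven time uses 216 of 216 (binding).
From A_Bᵀ y = c: 3·y_flour + 6·y_oven time = 81; 6·y_flour + 4·y_oven time = 90.
Solving: y_flour = 9, y_oven time = 9.
Shadow price of oven time = 9.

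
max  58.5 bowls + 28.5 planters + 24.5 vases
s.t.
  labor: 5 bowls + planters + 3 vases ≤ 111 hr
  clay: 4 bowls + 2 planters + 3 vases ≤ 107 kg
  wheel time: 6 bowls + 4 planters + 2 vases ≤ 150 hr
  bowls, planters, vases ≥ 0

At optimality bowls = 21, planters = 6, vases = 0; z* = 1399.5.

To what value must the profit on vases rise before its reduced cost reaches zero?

At the optimum: labor uses 111 of 111 (binding); clay uses 96 of 107 (slack = 11); wheel time uses 150 of 150 (binding).
By complementary slackness, y = 0 for the non-binding constraint.
Dual feasibility on the basic columns requires 5·y_labor + 6·y_wheel time = 58.5, 1·y_labor + 4·y_wheel time = 28.5.
→ y_labor = 4.5 and y_wheel time = 6.
vases enters the basis when its profit ≥ yᵀa₃ = 4.5·3 + 6·2 = 25.5.

25.5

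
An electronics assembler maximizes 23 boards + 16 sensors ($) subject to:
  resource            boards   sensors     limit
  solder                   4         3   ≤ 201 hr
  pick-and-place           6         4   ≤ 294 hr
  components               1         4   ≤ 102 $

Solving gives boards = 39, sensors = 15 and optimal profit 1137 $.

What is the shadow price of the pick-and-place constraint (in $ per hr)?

2.5

At the optimum: solder uses 201 of 201 (binding); pick-and-place uses 294 of 294 (binding); components uses 99 of 102 (slack = 3).
Since components is not tight, its dual is 0.
The binding rows give the dual system: 4·y_solder + 6·y_pick-and-place = 23 and 3·y_solder + 4·y_pick-and-place = 16.
This yields shadow prices y_solder = 2, y_pick-and-place = 2.5.
Shadow price of pick-and-place = 2.5.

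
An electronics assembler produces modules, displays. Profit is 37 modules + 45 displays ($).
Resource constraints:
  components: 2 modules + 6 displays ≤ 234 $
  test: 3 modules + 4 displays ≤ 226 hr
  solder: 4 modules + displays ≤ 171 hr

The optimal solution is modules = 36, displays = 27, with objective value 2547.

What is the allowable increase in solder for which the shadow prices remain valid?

22

Binding constraints: components, solder. The basis is B = [[2,6],[4,1]] with det -22.
Per unit increase in solder, x* moves by d = (0.2727, -0.0909).
The basis stays optimal until test becomes binding; allowable increase = 22 hr.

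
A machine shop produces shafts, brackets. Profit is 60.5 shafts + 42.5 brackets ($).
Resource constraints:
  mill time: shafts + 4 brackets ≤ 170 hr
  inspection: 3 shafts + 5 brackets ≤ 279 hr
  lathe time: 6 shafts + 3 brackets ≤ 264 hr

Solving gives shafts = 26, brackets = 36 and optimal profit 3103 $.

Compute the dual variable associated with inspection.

0

Check each constraint at x*: mill time 170/170 (tight); inspection 258/279 (slack 21); lathe time 264/264 (tight).
Since inspection is not tight, its dual is 0.
The binding rows give the dual system: 1·y_mill time + 6·y_lathe time = 60.5 and 4·y_mill time + 3·y_lathe time = 42.5.
→ y_mill time = 3.5 and y_lathe time = 9.5.
Shadow price of inspection = 0.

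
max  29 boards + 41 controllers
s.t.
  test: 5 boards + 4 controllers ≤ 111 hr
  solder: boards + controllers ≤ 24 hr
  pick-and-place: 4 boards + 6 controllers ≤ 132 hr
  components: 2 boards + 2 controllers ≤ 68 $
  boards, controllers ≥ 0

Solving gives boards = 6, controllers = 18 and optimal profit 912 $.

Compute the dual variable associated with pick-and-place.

Check each constraint at x*: test 102/111 (slack 9); solder 24/24 (tight); pick-and-place 132/132 (tight); components 48/68 (slack 20).
By complementary slackness, y = 0 for the non-binding constraints.
The binding rows give the dual system: 1·y_solder + 4·y_pick-and-place = 29 and 1·y_solder + 6·y_pick-and-place = 41.
Solving: y_solder = 5, y_pick-and-place = 6.
Shadow price of pick-and-place = 6.

6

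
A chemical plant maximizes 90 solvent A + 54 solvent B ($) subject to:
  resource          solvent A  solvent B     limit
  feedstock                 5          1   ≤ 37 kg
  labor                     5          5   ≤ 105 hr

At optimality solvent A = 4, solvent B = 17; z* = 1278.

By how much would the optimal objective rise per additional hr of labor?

At the optimum: feedstock uses 37 of 37 (binding); labor uses 105 of 105 (binding).
From A_Bᵀ y = c: 5·y_feedstock + 5·y_labor = 90; 1·y_feedstock + 5·y_labor = 54.
Solving: y_feedstock = 9, y_labor = 9.
Shadow price of labor = 9.

9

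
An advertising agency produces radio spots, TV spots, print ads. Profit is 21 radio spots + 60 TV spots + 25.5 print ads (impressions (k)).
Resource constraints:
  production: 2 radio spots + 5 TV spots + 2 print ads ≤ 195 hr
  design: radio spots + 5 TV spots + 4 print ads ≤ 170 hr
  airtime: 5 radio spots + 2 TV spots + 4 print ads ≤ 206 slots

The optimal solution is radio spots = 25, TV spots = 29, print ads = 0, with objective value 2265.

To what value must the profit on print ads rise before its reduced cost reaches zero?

Check each constraint at x*: production 195/195 (tight); design 170/170 (tight); airtime 183/206 (slack 23).
Slack constraints have shadow price 0 (complementary slackness).
From A_Bᵀ y = c: 2·y_production + 1·y_design = 21; 5·y_production + 5·y_design = 60.
This yields shadow prices y_production = 9, y_design = 3.
print ads enters the basis when its profit ≥ yᵀa₃ = 9·2 + 3·4 = 30.

30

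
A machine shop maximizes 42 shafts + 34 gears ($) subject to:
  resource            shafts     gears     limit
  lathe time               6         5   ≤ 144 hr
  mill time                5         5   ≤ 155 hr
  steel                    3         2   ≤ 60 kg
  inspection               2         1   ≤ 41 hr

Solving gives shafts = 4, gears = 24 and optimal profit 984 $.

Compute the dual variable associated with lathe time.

6

Check each constraint at x*: lathe time 144/144 (tight); mill time 140/155 (slack 15); steel 60/60 (tight); inspection 32/41 (slack 9).
Slack constraints have shadow price 0 (complementary slackness).
From A_Bᵀ y = c: 6·y_lathe time + 3·y_steel = 42; 5·y_lathe time + 2·y_steel = 34.
→ y_lathe time = 6 and y_steel = 2.
Shadow price of lathe time = 6.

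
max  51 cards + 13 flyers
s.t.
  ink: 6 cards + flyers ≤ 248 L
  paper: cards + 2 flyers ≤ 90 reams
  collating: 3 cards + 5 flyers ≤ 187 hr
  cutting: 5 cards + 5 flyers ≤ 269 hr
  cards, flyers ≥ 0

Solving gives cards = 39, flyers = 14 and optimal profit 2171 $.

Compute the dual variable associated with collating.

1

At the optimum: ink uses 248 of 248 (binding); paper uses 67 of 90 (slack = 23); collating uses 187 of 187 (binding); cutting uses 265 of 269 (slack = 4).
Since paper, cutting are not tight, their duals are 0.
The binding rows give the dual system: 6·y_ink + 3·y_collating = 51 and 1·y_ink + 5·y_collating = 13.
Solving: y_ink = 8, y_collating = 1.
Shadow price of collating = 1.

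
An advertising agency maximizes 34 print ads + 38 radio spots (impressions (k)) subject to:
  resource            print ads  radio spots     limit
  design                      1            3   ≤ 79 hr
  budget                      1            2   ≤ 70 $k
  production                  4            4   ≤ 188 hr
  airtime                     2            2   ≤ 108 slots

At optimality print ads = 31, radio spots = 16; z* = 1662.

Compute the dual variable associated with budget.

At the optimum: design uses 79 of 79 (binding); budget uses 63 of 70 (slack = 7); production uses 188 of 188 (binding); airtime uses 94 of 108 (slack = 14).
By complementary slackness, y = 0 for the non-binding constraints.
The binding rows give the dual system: 1·y_design + 4·y_production = 34 and 3·y_design + 4·y_production = 38.
This yields shadow prices y_design = 2, y_production = 8.
Shadow price of budget = 0.

0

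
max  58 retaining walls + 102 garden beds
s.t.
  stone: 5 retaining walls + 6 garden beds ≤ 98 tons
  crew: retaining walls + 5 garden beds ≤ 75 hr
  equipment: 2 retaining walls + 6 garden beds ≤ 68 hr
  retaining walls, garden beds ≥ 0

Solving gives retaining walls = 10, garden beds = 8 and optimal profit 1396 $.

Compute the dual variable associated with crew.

0

Check each constraint at x*: stone 98/98 (tight); crew 50/75 (slack 25); equipment 68/68 (tight).
Slack constraints have shadow price 0 (complementary slackness).
The binding rows give the dual system: 5·y_stone + 2·y_equipment = 58 and 6·y_stone + 6·y_equipment = 102.
Solving: y_stone = 8, y_equipment = 9.
Shadow price of crew = 0.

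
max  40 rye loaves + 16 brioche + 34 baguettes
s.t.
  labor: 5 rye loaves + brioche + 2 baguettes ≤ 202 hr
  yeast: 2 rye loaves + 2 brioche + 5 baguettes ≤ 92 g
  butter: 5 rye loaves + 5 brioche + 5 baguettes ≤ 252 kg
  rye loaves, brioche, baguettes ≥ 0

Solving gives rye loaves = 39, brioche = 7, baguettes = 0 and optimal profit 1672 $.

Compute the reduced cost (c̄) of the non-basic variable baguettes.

-3

Check each constraint at x*: labor 202/202 (tight); yeast 92/92 (tight); butter 230/252 (slack 22).
By complementary slackness, y = 0 for the non-binding constraint.
The binding rows give the dual system: 5·y_labor + 2·y_yeast = 40 and 1·y_labor + 2·y_yeast = 16.
Solving: y_labor = 6, y_yeast = 5.
Reduced cost of baguettes: c₃ − yᵀa₃ = 34 − (6·2 + 5·5) = 34 − 37 = -3.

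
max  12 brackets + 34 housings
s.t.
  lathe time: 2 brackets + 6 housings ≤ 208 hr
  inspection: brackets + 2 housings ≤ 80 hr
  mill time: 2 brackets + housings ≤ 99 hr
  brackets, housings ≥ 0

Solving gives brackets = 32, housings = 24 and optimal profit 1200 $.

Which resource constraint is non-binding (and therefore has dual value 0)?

lathe time: 208/208 (binding)
inspection: 80/80 (binding)
mill time: 88/99 (slack 11)
By complementary slackness, a constraint with positive slack has shadow price 0 → mill time.

mill time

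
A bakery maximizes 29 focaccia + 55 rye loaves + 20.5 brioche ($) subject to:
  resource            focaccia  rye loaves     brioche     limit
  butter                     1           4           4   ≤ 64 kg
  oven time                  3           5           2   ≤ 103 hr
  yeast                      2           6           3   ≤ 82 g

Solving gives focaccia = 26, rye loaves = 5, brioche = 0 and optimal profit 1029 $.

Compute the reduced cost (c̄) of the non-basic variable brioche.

Check each constraint at x*: butter 46/64 (slack 18); oven time 103/103 (tight); yeast 82/82 (tight).
By complementary slackness, y = 0 for the non-binding constraint.
From A_Bᵀ y = c: 3·y_oven time + 2·y_yeast = 29; 5·y_oven time + 6·y_yeast = 55.
Solving: y_oven time = 8, y_yeast = 2.5.
Reduced cost of brioche: c₃ − yᵀa₃ = 20.5 − (8·2 + 2.5·3) = 20.5 − 23.5 = -3.

-3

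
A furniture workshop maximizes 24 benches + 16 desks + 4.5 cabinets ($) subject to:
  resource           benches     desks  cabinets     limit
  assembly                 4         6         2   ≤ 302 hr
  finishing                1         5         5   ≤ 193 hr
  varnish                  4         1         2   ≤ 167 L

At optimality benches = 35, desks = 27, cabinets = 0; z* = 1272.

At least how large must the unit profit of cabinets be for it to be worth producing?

12

At the optimum: assembly uses 302 of 302 (binding); finishing uses 170 of 193 (slack = 23); varnish uses 167 of 167 (binding).
Since finishing is not tight, its dual is 0.
The binding rows give the dual system: 4·y_assembly + 4·y_varnish = 24 and 6·y_assembly + 1·y_varnish = 16.
→ y_assembly = 2 and y_varnish = 4.
cabinets enters the basis when its profit ≥ yᵀa₃ = 2·2 + 4·2 = 12.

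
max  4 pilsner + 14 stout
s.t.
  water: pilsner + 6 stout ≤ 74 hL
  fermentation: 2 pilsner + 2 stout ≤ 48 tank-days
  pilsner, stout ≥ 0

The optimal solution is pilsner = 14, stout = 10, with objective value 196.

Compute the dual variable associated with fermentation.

1

Check each constraint at x*: water 74/74 (tight); fermentation 48/48 (tight).
Dual feasibility on the basic columns requires 1·y_water + 2·y_fermentation = 4, 6·y_water + 2·y_fermentation = 14.
→ y_water = 2 and y_fermentation = 1.
Shadow price of fermentation = 1.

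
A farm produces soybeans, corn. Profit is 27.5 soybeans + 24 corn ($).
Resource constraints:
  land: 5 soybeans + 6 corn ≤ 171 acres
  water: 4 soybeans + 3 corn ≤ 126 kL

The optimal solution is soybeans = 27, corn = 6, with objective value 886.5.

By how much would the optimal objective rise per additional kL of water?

Both land and water are binding at x*.
The binding rows give the dual system: 5·y_land + 4·y_water = 27.5 and 6·y_land + 3·y_water = 24.
This yields shadow prices y_land = 1.5, y_water = 5.
Shadow price of water = 5.

5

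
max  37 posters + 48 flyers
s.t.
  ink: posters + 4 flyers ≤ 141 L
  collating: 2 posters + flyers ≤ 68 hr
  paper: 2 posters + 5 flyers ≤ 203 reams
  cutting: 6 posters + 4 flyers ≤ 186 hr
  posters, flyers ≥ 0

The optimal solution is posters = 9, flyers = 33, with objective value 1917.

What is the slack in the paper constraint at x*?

paper used = 2·9 + 5·33 = 183; slack = 203 − 183 = 20.

20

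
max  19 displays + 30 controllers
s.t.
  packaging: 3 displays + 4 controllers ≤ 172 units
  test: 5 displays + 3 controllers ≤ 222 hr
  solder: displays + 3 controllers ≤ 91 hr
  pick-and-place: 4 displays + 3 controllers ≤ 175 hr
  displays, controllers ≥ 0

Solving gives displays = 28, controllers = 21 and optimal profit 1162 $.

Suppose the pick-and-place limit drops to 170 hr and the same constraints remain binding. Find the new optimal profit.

Binding: solder and pick-and-place. Non-binding: packaging (4 unused), test (19 unused).
Since packaging, test are not tight, their duals are 0.
From A_Bᵀ y = c: 1·y_solder + 4·y_pick-and-place = 19; 3·y_solder + 3·y_pick-and-place = 30.
This yields shadow prices y_solder = 7, y_pick-and-place = 3.
Δz = y_pick-and-place·Δb = 3 × (-5) = -15, so new z* = 1162 − 15 = 1147.

1147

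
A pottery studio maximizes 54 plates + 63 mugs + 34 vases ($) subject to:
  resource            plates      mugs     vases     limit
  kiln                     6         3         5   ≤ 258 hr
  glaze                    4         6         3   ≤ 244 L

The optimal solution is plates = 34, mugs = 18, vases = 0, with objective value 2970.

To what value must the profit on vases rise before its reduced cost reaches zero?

42

Check each constraint at x*: kiln 258/258 (tight); glaze 244/244 (tight).
Dual feasibility on the basic columns requires 6·y_kiln + 4·y_glaze = 54, 3·y_kiln + 6·y_glaze = 63.
This yields shadow prices y_kiln = 3, y_glaze = 9.
vases enters the basis when its profit ≥ yᵀa₃ = 3·5 + 9·3 = 42.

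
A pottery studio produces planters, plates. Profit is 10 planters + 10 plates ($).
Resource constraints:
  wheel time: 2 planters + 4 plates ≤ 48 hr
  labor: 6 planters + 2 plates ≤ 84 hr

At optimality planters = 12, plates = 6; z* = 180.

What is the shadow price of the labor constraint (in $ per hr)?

Both wheel time and labor are binding at x*.
From A_Bᵀ y = c: 2·y_wheel time + 6·y_labor = 10; 4·y_wheel time + 2·y_labor = 10.
Solving: y_wheel time = 2, y_labor = 1.
Shadow price of labor = 1.

1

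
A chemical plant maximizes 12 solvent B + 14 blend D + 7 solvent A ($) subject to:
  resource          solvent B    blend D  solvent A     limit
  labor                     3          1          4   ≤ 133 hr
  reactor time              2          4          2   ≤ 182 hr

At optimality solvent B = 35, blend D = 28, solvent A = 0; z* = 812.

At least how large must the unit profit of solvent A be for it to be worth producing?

At the optimum: labor uses 133 of 133 (binding); reactor time uses 182 of 182 (binding).
The binding rows give the dual system: 3·y_labor + 2·y_reactor time = 12 and 1·y_labor + 4·y_reactor time = 14.
→ y_labor = 2 and y_reactor time = 3.
solvent A enters the basis when its profit ≥ yᵀa₃ = 2·4 + 3·2 = 14.

14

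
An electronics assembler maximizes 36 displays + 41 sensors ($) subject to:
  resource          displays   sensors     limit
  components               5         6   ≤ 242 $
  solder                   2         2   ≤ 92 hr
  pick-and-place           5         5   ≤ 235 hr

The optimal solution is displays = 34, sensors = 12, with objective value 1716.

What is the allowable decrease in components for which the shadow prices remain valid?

Binding constraints: components, solder. The basis is B = [[5,6],[2,2]] with det -2.
Per unit decrease in components, x* moves by d = (1, -1).
The basis stays optimal until sensors reaches 0; allowable decrease = 12 $.

12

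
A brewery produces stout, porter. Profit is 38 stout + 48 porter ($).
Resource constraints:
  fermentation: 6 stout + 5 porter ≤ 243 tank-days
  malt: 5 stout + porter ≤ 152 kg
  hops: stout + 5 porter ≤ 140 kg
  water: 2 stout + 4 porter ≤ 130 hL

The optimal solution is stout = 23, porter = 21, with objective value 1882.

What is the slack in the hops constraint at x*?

hops used = 1·23 + 5·21 = 128; slack = 140 − 128 = 12.

12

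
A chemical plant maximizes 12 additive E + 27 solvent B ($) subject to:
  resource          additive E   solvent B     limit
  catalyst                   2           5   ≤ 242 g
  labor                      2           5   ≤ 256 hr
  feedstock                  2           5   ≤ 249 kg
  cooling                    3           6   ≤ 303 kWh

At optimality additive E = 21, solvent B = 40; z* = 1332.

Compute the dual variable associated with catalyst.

Check each constraint at x*: catalyst 242/242 (tight); labor 242/256 (slack 14); feedstock 242/249 (slack 7); cooling 303/303 (tight).
Slack constraints have shadow price 0 (complementary slackness).
The binding rows give the dual system: 2·y_catalyst + 3·y_cooling = 12 and 5·y_catalyst + 6·y_cooling = 27.
This yields shadow prices y_catalyst = 3, y_cooling = 2.
Shadow price of catalyst = 3.

3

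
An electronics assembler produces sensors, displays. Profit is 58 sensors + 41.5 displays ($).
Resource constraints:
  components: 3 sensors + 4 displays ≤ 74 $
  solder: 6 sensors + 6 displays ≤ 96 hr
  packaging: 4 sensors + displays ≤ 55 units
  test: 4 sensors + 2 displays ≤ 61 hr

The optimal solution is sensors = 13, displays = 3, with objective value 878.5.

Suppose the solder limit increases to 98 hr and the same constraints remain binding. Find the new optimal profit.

890.5

Check each constraint at x*: components 51/74 (slack 23); solder 96/96 (tight); packaging 55/55 (tight); test 58/61 (slack 3).
Since components, test are not tight, their duals are 0.
Dual feasibility on the basic columns requires 6·y_solder + 4·y_packaging = 58, 6·y_solder + 1·y_packaging = 41.5.
→ y_solder = 6 and y_packaging = 5.5.
Δz = y_solder·Δb = 6 × (2) = 12, so new z* = 878.5 + 12 = 890.5.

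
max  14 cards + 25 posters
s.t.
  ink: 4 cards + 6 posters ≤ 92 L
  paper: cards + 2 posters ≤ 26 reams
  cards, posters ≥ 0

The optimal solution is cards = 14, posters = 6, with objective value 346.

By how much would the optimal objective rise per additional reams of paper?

8

Check each constraint at x*: ink 92/92 (tight); paper 26/26 (tight).
The binding rows give the dual system: 4·y_ink + 1·y_paper = 14 and 6·y_ink + 2·y_paper = 25.
Solving: y_ink = 1.5, y_paper = 8.
Shadow price of paper = 8.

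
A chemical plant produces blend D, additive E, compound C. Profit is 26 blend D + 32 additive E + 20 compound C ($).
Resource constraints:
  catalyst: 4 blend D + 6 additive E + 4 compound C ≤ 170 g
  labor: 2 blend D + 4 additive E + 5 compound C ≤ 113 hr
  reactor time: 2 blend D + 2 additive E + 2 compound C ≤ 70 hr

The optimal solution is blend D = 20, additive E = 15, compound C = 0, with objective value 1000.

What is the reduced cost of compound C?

At the optimum: catalyst uses 170 of 170 (binding); labor uses 100 of 113 (slack = 13); reactor time uses 70 of 70 (binding).
By complementary slackness, y = 0 for the non-binding constraint.
The binding rows give the dual system: 4·y_catalyst + 2·y_reactor time = 26 and 6·y_catalyst + 2·y_reactor time = 32.
Solving: y_catalyst = 3, y_reactor time = 7.
Reduced cost of compound C: c₃ − yᵀa₃ = 20 − (3·4 + 7·2) = 20 − 26 = -6.

-6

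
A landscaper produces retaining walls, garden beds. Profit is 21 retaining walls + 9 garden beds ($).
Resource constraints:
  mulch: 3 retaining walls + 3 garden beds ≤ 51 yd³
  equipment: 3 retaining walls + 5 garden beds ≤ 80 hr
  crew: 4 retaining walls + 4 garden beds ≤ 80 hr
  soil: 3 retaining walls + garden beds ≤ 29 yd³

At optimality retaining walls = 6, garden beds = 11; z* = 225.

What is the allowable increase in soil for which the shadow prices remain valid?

Binding constraints: mulch, soil. The basis is B = [[3,3],[3,1]] with det -6.
Per unit increase in soil, x* moves by d = (0.5, -0.5).
The basis stays optimal until garden beds reaches 0; allowable increase = 22 yd³.

22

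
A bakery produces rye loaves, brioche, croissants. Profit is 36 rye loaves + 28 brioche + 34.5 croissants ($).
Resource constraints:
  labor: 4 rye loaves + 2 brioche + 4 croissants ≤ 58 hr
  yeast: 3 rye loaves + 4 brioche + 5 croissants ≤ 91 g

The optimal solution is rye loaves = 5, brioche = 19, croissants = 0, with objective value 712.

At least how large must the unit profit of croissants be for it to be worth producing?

Check each constraint at x*: labor 58/58 (tight); yeast 91/91 (tight).
Dual feasibility on the basic columns requires 4·y_labor + 3·y_yeast = 36, 2·y_labor + 4·y_yeast = 28.
This yields shadow prices y_labor = 6, y_yeast = 4.
croissants enters the basis when its profit ≥ yᵀa₃ = 6·4 + 4·5 = 44.

44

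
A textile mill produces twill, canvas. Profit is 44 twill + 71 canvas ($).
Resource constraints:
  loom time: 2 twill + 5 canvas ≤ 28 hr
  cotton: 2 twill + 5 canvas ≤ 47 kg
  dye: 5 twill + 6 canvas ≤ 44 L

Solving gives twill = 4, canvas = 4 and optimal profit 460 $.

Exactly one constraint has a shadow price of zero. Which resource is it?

cotton

loom time: 28/28 (binding)
cotton: 28/47 (slack 19)
dye: 44/44 (binding)
By complementary slackness, a constraint with positive slack has shadow price 0 → cotton.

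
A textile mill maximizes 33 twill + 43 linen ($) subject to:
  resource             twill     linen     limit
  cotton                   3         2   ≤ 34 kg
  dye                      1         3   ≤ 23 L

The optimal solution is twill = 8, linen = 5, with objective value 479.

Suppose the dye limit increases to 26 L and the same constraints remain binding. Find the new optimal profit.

506

Both cotton and dye are binding at x*.
From A_Bᵀ y = c: 3·y_cotton + 1·y_dye = 33; 2·y_cotton + 3·y_dye = 43.
Solving: y_cotton = 8, y_dye = 9.
Δz = y_dye·Δb = 9 × (3) = 27, so new z* = 479 + 27 = 506.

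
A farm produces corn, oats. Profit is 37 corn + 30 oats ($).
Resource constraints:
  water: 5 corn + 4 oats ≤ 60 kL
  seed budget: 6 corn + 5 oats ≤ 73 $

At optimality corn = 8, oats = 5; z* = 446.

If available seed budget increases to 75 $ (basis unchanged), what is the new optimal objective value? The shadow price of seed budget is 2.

Δb = 2, so new z* = 446 + (2)·(2) = 446 + 4 = 450.

450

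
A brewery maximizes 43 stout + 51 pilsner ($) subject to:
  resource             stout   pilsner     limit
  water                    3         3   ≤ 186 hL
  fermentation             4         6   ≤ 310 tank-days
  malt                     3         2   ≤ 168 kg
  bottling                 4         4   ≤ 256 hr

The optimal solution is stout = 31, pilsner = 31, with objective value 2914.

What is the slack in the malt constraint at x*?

13

malt used = 3·31 + 2·31 = 155; slack = 168 − 155 = 13.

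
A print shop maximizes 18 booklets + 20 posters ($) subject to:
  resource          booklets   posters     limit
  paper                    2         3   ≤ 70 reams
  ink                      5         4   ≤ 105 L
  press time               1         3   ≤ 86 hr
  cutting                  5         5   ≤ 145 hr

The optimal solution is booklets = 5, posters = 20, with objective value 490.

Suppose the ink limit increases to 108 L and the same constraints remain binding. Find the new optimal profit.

At the optimum: paper uses 70 of 70 (binding); ink uses 105 of 105 (binding); press time uses 65 of 86 (slack = 21); cutting uses 125 of 145 (slack = 20).
Slack constraints have shadow price 0 (complementary slackness).
The binding rows give the dual system: 2·y_paper + 5·y_ink = 18 and 3·y_paper + 4·y_ink = 20.
→ y_paper = 4 and y_ink = 2.
Δz = y_ink·Δb = 2 × (3) = 6, so new z* = 490 + 6 = 496.

496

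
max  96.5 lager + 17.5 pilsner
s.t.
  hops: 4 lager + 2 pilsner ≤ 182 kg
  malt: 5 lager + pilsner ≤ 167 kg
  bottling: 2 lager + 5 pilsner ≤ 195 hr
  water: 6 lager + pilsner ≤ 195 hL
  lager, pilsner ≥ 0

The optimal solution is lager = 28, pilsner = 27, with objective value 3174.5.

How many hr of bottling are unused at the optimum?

4

bottling used = 2·28 + 5·27 = 191; slack = 195 − 191 = 4.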